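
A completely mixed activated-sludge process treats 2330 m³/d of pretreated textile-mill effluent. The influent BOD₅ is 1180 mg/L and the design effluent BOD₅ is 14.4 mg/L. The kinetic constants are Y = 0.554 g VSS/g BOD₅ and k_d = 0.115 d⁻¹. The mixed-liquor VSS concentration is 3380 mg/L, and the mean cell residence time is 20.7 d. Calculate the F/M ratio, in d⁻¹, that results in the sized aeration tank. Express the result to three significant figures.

Steady-state biomass mass balance: V·X·(1 + k_d·θ_c) = Y·Q·(S₀ − S)·θ_c, so V = 0.554 × 2330 × (1180 − 14.4) × 20.7 / [3380 × (1 + 0.115 × 20.7)] = 3.11×10^7 / 11426 = 2726 m³.
Food-to-microorganism ratio F/M = Q S₀ / (V X) = 2330 × 1180 / (2726 × 3380) = 0.2984 d⁻¹.

F/M ≈ 0.298 d⁻¹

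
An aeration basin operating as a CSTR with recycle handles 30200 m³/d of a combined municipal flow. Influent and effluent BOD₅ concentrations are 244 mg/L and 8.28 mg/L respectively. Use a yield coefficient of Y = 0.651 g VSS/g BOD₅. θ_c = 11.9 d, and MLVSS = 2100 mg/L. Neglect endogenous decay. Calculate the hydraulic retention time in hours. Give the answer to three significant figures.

τ ≈ 20.9 h

Biomass mass balance (decay neglected): V·X = Y·Q·(S₀ − S)·θ_c, so V = 0.651 × 30200 × (244 − 8.28) × 11.9 / 2100 = 26261 m³.
Hydraulic retention time τ = V/Q = 26261 / 30200 = 0.8696 d = 20.87 h.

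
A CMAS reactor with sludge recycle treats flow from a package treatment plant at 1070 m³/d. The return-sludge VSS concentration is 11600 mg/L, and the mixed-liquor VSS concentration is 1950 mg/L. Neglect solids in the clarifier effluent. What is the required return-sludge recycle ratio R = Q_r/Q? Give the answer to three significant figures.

Mass balance around the secondary clarifier (neglecting effluent solids): R = X / (X_r − X) = 1950 / (11600 − 1950) = 0.2021.

R ≈ 0.202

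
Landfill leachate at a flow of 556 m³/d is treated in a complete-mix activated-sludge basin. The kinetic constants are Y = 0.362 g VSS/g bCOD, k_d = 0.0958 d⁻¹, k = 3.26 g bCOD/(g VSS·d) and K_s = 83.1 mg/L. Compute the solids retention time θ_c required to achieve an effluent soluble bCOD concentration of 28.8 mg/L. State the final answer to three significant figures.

At the target effluent, Y k S/(K_s+S) = 0.362×3.26×28.8/111.9 = 0.3037 d⁻¹.
θ_c = 1/(μ − k_d) = 1/(0.3037 − 0.0958) = 1/0.2079 = 4.809 d.

θ_c ≈ 4.81 d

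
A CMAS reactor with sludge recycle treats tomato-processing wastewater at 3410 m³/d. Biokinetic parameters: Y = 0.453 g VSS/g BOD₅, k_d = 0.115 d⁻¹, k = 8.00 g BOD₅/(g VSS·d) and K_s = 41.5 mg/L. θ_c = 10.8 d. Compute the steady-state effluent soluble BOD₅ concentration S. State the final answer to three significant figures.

For a completely mixed reactor with recycle the Lawrence–McCarty relation gives S = K_s·(1 + k_d·θ_c) / [θ_c·(Y·k − k_d) − 1] = 41.5 × (1 + 0.115 × 10.8) / [10.8 × (0.453 × 8.00 − 0.115) − 1] = 93.04 / 36.90 = 2.522 mg/L.

S ≈ 2.52 mg/L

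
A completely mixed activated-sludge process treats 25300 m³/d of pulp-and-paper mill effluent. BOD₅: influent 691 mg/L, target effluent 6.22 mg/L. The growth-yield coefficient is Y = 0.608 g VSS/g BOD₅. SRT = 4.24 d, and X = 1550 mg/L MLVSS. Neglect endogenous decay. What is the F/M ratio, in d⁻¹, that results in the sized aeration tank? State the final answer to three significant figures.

V·X = Y·Q·ΔS·θ_c gives V = 0.608 × 25300 × (691 − 6.22) × 4.24 / 1550 = 28814 m³.
F/M = Q·S₀ / (V·X) = 25300 × 691 / (28814 × 1550) = 0.3914 g BOD₅·(g VSS·d)⁻¹.

F/M ≈ 0.391 d⁻¹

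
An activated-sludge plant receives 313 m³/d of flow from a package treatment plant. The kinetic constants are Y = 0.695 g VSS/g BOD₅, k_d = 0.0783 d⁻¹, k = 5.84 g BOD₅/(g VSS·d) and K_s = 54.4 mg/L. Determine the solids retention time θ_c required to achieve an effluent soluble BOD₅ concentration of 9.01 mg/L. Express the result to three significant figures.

Specific growth rate at S = 9.01 mg/L: μ = YkS/(K_s+S) = 0.695·5.84·9.01/(54.4+9.01) = 0.5767 d⁻¹.
Then 1/θ_c = μ − k_d = 0.5767 − 0.0783 = 0.4984 d⁻¹, giving θ_c = 2.006 d.

θ_c ≈ 2.01 d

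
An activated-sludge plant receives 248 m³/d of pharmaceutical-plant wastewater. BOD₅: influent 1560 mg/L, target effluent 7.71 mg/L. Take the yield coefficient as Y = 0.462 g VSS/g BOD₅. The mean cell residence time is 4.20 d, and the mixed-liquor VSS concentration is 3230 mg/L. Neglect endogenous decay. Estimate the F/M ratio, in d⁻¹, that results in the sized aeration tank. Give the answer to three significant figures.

F/M ≈ 0.518 d⁻¹

Biomass mass balance (decay neglected): V·X = Y·Q·(S₀ − S)·θ_c, so V = 0.462 × 248 × (1560 − 7.71) × 4.20 / 3230 = 231.3 m³.
F/M = Q·S₀ / (V·X) = 248 × 1560 / (231.3 × 3230) = 0.5179 g BOD₅·(g VSS·d)⁻¹.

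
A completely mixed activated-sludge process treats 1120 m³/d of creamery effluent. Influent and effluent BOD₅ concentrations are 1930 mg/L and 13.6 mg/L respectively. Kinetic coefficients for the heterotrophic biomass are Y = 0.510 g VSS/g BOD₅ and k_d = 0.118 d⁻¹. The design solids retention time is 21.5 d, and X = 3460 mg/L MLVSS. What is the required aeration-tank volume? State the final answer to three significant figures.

V ≈ 1920 m³

Rearranging the biomass balance for a CMAS with decay, V = Y·Q·ΔS·θ_c / [X·(1+k_d θ_c)] = 0.510 × 1120 × (1930 − 13.6) × 21.5 / [3460 × (1 + 0.118 × 21.5)] = 2.35×10^7 / 12238 = 1923 m³.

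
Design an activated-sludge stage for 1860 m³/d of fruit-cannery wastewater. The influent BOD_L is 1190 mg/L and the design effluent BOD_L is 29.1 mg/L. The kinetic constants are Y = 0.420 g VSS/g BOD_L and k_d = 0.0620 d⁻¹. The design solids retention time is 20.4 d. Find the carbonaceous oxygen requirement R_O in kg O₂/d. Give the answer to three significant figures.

Correct the yield for decay: Y_obs = Y/(1 + k_d θ_c) = 0.420 / (1 + 0.0620 × 20.4) = 0.420 / 2.265 = 0.1854.
ΔS = 1190 − 29.1 = 1161 mg/L, so the substrate removal rate is 1860 × 1161/1000 = 2159 kg BOD_L/d.
Biomass synthesised: P_X = Y_obs × 2159 = 400.4 kg VSS/d.
R_O = Q·(S₀ − S) − 1.42·P_X = 2159 − 1.42 × 400.4 = 1591 kg O₂/d.

R_O ≈ 1590 kg O₂/d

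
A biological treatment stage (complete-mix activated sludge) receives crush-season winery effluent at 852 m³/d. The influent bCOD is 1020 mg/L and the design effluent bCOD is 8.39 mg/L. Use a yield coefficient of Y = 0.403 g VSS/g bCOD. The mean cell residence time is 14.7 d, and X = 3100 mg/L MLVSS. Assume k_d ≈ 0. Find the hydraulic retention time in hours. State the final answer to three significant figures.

τ ≈ 46.4 h

V·X = Y·Q·ΔS·θ_c gives V = 0.403 × 852 × (1020 − 8.39) × 14.7 / 3100 = 1647 m³.
HRT = V/Q = 1647 m³ / 852 m³·d⁻¹ = 1.933 d × 24 = 46.40 h.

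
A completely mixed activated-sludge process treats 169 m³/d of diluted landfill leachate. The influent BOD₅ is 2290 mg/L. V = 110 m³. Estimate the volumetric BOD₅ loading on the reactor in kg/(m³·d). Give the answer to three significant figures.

L_v ≈ 3.52 kg BOD₅/(m³·d)

Volumetric loading L_v = Q·S₀ / V = 169 × 2290 g/m³ / 110.0 m³ = 3518 g/(m³·d) = 3.518 kg BOD₅/(m³·d).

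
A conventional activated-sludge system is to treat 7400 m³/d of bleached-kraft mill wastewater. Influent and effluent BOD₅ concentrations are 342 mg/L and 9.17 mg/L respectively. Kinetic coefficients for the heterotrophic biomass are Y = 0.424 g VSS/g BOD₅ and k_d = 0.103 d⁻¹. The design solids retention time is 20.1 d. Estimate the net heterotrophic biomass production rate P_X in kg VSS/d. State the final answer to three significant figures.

P_X ≈ 340 kg VSS/d

The observed yield is Y_obs = Y/(1 + k_d·θ_c) = 0.424 / (1 + 0.103 × 20.1) = 0.424 / 3.070 = 0.1381 g VSS per g BOD₅ removed.
Q·(S₀ − S) = 7400 × (342 − 9.17) × 10⁻³ = 2463 kg/d removed.
Biomass produced: P_X = Y_obs·Q·ΔS = 0.1381 × 2463 ≈ 340.1 kg VSS/d.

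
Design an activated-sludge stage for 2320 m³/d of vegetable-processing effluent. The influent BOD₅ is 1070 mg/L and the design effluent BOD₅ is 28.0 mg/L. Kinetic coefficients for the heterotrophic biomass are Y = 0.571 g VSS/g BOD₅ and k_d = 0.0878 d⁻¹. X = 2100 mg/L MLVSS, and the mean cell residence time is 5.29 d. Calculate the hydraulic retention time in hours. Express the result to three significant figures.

τ ≈ 24.6 h

Steady-state biomass mass balance: V·X·(1 + k_d·θ_c) = Y·Q·(S₀ − S)·θ_c, so V = 0.571 × 2320 × (1070 − 28.0) × 5.29 / [2100 × (1 + 0.0878 × 5.29)] = 7.3×10^6 / 3075 = 2374 m³.
HRT = V/Q = 2374 m³ / 2320 m³·d⁻¹ = 1.023 d × 24 = 24.56 h.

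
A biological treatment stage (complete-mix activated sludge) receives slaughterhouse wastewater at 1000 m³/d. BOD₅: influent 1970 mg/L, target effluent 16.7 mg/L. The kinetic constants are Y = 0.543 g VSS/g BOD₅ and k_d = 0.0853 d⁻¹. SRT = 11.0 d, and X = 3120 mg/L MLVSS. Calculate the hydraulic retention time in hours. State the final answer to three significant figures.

τ ≈ 46.3 h

Rearranging the biomass balance for a CMAS with decay, V = Y·Q·ΔS·θ_c / [X·(1+k_d θ_c)] = 0.543 × 1000 × (1970 − 16.7) × 11.0 / [3120 × (1 + 0.0853 × 11.0)] = 1.17×10^7 / 6047 = 1929 m³.
τ = V/Q = 1929/1000 = 1.929 d, or 46.30 h.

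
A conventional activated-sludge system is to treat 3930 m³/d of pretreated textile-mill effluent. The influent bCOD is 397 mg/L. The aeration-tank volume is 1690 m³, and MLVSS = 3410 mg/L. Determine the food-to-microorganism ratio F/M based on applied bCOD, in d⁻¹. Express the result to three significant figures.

F/M ≈ 0.271 d⁻¹

F/M = Q·S₀ / (V·X) = 3930 × 397 / (1690 × 3410) = 0.2707 g bCOD·(g VSS·d)⁻¹.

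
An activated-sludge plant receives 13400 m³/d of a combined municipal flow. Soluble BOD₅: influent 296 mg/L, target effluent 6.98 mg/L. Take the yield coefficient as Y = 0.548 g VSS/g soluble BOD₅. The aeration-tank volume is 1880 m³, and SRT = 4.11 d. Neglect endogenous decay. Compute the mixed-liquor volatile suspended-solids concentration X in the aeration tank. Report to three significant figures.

X ≈ 4640 mg/L

From V·X = Y·Q·(S₀ − S)·θ_c (decay neglected): X = 0.548 × 13400 × (296 − 6.98) × 4.11 / 1880 = 4640 mg/L.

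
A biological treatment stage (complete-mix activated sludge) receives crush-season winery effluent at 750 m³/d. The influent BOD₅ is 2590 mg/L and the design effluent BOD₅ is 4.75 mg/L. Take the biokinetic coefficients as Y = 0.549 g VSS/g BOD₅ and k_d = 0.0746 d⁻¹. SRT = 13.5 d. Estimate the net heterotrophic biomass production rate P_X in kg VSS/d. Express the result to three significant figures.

P_X ≈ 530 kg VSS/d

The observed yield is Y_obs = Y/(1 + k_d·θ_c) = 0.549 / (1 + 0.0746 × 13.5) = 0.549 / 2.007 = 0.2735 g VSS per g BOD₅ removed.
Mass of BOD₅ removed per day: Q(S₀ − S) = 750 × 2585 g/m³ = 1939 kg/d.
P_X = Y_obs · Q(S₀ − S) = 0.2735 × 1939 = 530.4 kg VSS/d.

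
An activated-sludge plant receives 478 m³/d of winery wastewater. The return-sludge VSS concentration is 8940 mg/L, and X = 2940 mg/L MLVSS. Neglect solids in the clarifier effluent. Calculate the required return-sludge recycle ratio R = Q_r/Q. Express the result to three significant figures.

Mass balance around the secondary clarifier (neglecting effluent solids): R = X / (X_r − X) = 2940 / (8940 − 2940) = 0.4900.

R ≈ 0.490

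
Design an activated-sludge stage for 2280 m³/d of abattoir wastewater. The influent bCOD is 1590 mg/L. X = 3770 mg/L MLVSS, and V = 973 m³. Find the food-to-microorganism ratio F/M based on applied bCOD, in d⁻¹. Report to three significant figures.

F/M = applied load / biomass = Q·S₀/(V·X) = 2280 × 1590 / (973.0 × 3770) = 0.9883 d⁻¹.

F/M ≈ 0.988 d⁻¹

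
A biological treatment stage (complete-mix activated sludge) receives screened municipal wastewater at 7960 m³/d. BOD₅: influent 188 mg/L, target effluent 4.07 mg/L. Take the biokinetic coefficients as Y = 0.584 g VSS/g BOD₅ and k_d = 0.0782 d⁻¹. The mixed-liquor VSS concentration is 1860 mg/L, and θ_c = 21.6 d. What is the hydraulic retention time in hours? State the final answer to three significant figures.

τ ≈ 11.1 h

Steady-state biomass mass balance: V·X·(1 + k_d·θ_c) = Y·Q·(S₀ − S)·θ_c, so V = 0.584 × 7960 × (188 − 4.07) × 21.6 / [1860 × (1 + 0.0782 × 21.6)] = 1.85×10^7 / 5002 = 3692 m³.
Hydraulic retention time τ = V/Q = 3692 / 7960 = 0.4639 d = 11.13 h.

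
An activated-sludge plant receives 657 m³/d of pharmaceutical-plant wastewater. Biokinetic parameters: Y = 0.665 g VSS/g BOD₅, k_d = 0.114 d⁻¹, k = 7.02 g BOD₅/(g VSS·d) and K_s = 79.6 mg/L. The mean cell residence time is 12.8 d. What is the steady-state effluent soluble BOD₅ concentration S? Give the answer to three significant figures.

From the Monod/SRT balance for a CMAS, S = K_s·(1+k_d θ_c)/[θ_c·(Y k − k_d) − 1] = 79.6 × (1 + 0.114 × 12.8) / [12.8 × (0.665 × 7.02 − 0.114) − 1] = 195.8 / 57.30 = 3.417 mg/L.

S ≈ 3.42 mg/L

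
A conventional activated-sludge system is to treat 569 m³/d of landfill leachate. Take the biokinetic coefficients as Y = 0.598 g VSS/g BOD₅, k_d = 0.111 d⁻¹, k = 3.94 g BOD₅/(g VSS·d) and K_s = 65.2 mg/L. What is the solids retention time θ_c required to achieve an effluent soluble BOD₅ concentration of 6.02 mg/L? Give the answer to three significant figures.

From 1/θ_c = Y·k·S/(K_s + S) − k_d: Y·k·S/(K_s+S) = 0.598 × 3.94 × 6.02 / (65.2 + 6.02) = 0.1992 d⁻¹.
1/θ_c = 0.1992 − 0.111 = 0.08816 d⁻¹, so θ_c = 11.34 d.

θ_c ≈ 11.3 d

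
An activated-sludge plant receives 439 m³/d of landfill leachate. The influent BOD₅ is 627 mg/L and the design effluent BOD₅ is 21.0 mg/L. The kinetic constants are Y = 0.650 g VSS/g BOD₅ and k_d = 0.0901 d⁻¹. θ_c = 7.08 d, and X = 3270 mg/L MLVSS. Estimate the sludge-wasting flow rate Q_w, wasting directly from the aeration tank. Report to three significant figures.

Q_w ≈ 32.3 m³/d

Rearranging the biomass balance for a CMAS with decay, V = Y·Q·ΔS·θ_c / [X·(1+k_d θ_c)] = 0.650 × 439 × (627 − 21.0) × 7.08 / [3270 × (1 + 0.0901 × 7.08)] = 1.22×10^6 / 5356 = 228.6 m³.
Wasting from the aeration tank: Q_w = V / θ_c = 228.6 / 7.08 = 32.29 m³/d.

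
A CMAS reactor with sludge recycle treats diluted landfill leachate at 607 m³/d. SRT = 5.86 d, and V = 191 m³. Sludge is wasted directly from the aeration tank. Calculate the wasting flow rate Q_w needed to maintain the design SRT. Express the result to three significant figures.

For wasting at MLVSS concentration, Q_w = V/θ_c = 191.0/5.86 = 32.59 m³/d.

Q_w ≈ 32.6 m³/d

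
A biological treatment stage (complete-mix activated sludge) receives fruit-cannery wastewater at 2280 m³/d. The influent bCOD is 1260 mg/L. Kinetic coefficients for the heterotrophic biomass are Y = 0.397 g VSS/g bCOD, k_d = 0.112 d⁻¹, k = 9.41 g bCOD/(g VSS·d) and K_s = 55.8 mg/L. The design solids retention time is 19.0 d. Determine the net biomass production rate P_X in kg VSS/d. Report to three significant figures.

From the Monod/SRT balance for a CMAS, S = K_s·(1+k_d θ_c)/[θ_c·(Y k − k_d) − 1] = 55.8 × (1 + 0.112 × 19.0) / [19.0 × (0.397 × 9.41 − 0.112) − 1] = 174.5 / 67.85 = 2.572 mg/L.
The observed yield is Y_obs = Y/(1 + k_d·θ_c) = 0.397 / (1 + 0.112 × 19.0) = 0.397 / 3.128 = 0.1269 g VSS per g bCOD removed.
Q·(S₀ − S) = 2280 × (1260 − 2.57) × 10⁻³ = 2867 kg/d removed.
So the net sludge growth is P_X = 0.1269 × 2867 = 363.9 kg VSS/d.

P_X ≈ 364 kg VSS/d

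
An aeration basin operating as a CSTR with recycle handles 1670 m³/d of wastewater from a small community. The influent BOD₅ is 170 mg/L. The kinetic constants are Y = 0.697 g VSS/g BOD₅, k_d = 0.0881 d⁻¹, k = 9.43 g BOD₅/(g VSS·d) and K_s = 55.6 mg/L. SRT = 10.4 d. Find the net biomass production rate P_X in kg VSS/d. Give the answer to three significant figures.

For a completely mixed reactor with recycle the Lawrence–McCarty relation gives S = K_s·(1 + k_d·θ_c) / [θ_c·(Y·k − k_d) − 1] = 55.6 × (1 + 0.0881 × 10.4) / [10.4 × (0.697 × 9.43 − 0.0881) − 1] = 106.5 / 66.44 = 1.604 mg/L.
Y_obs = Y / (1 + k_d θ_c) = 0.697 / (1 + 0.0881 × 10.4) = 0.697 / 1.916 = 0.3637.
Q·(S₀ − S) = 1670 × (170 − 1.60) × 10⁻³ = 281.2 kg/d removed.
Net biomass production P_X = Y_obs × Q·(S₀ − S) = 0.3637 × 281.2 = 102.3 kg VSS/d.

P_X ≈ 102 kg VSS/d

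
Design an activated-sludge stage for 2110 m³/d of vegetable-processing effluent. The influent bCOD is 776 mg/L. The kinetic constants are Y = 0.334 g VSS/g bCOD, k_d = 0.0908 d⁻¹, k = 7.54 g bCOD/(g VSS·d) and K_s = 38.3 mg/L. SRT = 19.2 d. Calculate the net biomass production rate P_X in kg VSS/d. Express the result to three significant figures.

From the Monod/SRT balance for a CMAS, S = K_s·(1+k_d θ_c)/[θ_c·(Y k − k_d) − 1] = 38.3 × (1 + 0.0908 × 19.2) / [19.2 × (0.334 × 7.54 − 0.0908) − 1] = 105.1 / 45.61 = 2.304 mg/L.
Observed yield with endogenous decay: Y_obs = Y / (1 + k_d·θ_c) = 0.334 / (1 + 0.0908 × 19.2) = 0.334 / 2.743 = 0.1217 g VSS/g bCOD.
Q·(S₀ − S) = 2110 × (776 − 2.30) × 10⁻³ = 1633 kg/d removed.
So the net sludge growth is P_X = 0.1217 × 1633 = 198.8 kg VSS/d.

P_X ≈ 199 kg VSS/d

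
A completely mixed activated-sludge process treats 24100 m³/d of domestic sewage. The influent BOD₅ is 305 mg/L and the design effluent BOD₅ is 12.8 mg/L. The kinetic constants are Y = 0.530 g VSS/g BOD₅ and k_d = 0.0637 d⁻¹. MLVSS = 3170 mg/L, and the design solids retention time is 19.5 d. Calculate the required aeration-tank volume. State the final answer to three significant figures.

V ≈ 10200 m³

Steady-state biomass mass balance: V·X·(1 + k_d·θ_c) = Y·Q·(S₀ − S)·θ_c, so V = 0.530 × 24100 × (305 − 12.8) × 19.5 / [3170 × (1 + 0.0637 × 19.5)] = 7.28×10^7 / 7108 = 10240 m³.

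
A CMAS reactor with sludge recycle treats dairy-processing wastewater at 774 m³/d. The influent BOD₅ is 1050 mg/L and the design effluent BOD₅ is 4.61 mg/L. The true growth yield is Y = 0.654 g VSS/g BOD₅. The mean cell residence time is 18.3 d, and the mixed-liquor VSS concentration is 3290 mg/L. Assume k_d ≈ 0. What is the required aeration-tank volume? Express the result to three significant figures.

V ≈ 2940 m³

With k_d = 0 the design equation reduces to V = Y Q (S₀−S) θ_c / X = 0.654 × 774 × (1050 − 4.61) × 18.3 / 3290 = 2943 m³.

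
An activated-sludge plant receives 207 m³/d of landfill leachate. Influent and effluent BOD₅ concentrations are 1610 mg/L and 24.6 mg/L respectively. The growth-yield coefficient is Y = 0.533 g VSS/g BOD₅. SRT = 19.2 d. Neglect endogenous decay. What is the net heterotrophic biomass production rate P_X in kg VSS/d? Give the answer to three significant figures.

With endogenous decay neglected, the observed yield equals the true yield: Y_obs = Y = 0.533 g VSS/g BOD₅.
Q·(S₀ − S) = 207 × (1610 − 24.6) × 10⁻³ = 328.2 kg/d removed.
Biomass produced: P_X = Y_obs·Q·ΔS = 0.5330 × 328.2 ≈ 174.9 kg VSS/d.

P_X ≈ 175 kg VSS/d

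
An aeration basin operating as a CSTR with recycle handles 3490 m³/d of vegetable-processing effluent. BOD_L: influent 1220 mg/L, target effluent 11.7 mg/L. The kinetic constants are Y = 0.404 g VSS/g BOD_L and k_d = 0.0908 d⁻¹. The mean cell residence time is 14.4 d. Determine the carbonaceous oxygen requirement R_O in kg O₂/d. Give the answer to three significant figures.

R_O ≈ 3170 kg O₂/d

Correct the yield for decay: Y_obs = Y/(1 + k_d θ_c) = 0.404 / (1 + 0.0908 × 14.4) = 0.404 / 2.308 = 0.1751.
ΔS = 1220 − 11.7 = 1208 mg/L, so the substrate removal rate is 3490 × 1208/1000 = 4217 kg BOD_L/d.
Biomass synthesised: P_X = Y_obs × 4217 = 738.3 kg VSS/d.
Carbonaceous O₂ demand = substrate oxidised − cell-mass equivalent = 4217 − 1.42 × 738.3 = 3169 kg O₂/d.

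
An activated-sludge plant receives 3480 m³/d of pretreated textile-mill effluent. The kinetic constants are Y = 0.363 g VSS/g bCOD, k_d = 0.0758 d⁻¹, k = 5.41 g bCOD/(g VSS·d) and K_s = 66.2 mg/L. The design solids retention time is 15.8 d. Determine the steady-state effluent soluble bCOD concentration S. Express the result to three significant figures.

S ≈ 5.05 mg/L

From the Monod/SRT balance for a CMAS, S = K_s·(1+k_d θ_c)/[θ_c·(Y k − k_d) − 1] = 66.2 × (1 + 0.0758 × 15.8) / [15.8 × (0.363 × 5.41 − 0.0758) − 1] = 145.5 / 28.83 = 5.046 mg/L.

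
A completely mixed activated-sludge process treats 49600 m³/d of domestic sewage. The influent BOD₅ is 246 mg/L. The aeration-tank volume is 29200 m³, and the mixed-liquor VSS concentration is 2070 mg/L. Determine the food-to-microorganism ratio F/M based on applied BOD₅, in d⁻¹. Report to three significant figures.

F/M = applied load / biomass = Q·S₀/(V·X) = 49600 × 246 / (29200 × 2070) = 0.2019 d⁻¹.

F/M ≈ 0.202 d⁻¹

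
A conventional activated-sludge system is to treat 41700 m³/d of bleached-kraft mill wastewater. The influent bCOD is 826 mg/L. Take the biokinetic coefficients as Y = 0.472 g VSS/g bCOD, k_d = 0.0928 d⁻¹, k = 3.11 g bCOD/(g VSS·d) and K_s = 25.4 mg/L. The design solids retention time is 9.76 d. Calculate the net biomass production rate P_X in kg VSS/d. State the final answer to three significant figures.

P_X ≈ 8490 kg VSS/d

For a completely mixed reactor with recycle the Lawrence–McCarty relation gives S = K_s·(1 + k_d·θ_c) / [θ_c·(Y·k − k_d) − 1] = 25.4 × (1 + 0.0928 × 9.76) / [9.76 × (0.472 × 3.11 − 0.0928) − 1] = 48.41 / 12.42 = 3.897 mg/L.
Y_obs = Y / (1 + k_d θ_c) = 0.472 / (1 + 0.0928 × 9.76) = 0.472 / 1.906 = 0.2477.
Substrate removed = Q·(S₀ − S) = 41700 m³/d × (826 − 3.90) g/m³ = 3.43×10^7 g/d = 34282 kg/d.
Net biomass production P_X = Y_obs × Q·(S₀ − S) = 0.2477 × 34282 = 8491 kg VSS/d.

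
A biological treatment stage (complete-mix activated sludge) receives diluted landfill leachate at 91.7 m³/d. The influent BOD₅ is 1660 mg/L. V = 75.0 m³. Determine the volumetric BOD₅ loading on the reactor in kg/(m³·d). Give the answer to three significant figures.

L_v ≈ 2.03 kg BOD₅/(m³·d)

L_v = Q S₀ / V = 91.7 × 1660 × 10⁻³ / 75.00 = 2.030 kg/(m³·d).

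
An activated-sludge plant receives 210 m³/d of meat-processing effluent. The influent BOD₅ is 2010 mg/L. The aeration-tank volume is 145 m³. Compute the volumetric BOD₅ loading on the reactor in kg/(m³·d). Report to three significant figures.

Applied BOD₅ load per unit volume = Q·S₀/V = (210 × 2010/1000)/145.0 = 2.911 kg BOD₅·m⁻³·d⁻¹.

L_v ≈ 2.91 kg BOD₅/(m³·d)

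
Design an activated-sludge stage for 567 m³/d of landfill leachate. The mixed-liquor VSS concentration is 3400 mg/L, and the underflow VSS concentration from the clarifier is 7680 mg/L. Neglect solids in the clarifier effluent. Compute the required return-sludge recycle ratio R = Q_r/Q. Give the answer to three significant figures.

R = Q_r/Q = X/(X_r − X) = 3400 / (7680 − 3400) = 0.7944.

R ≈ 0.794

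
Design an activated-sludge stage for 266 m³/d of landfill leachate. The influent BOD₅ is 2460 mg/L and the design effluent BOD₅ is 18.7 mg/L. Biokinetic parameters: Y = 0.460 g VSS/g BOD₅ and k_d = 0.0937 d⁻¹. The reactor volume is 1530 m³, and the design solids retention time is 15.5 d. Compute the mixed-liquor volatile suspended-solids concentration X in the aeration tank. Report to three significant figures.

X ≈ 1230 mg/L

Solving the biomass balance for X: X = Y Q (S₀−S) θ_c / [V (1+k_d θ_c)] = 0.460 × 266 × (2460 − 18.7) × 15.5 / [1530 × (1 + 0.0937 × 15.5)] = 1234 mg/L.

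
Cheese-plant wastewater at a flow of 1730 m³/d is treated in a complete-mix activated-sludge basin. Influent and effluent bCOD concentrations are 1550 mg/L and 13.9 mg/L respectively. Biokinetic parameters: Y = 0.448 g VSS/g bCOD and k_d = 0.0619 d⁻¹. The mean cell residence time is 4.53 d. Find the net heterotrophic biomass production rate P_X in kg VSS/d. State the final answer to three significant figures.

P_X ≈ 930 kg VSS/d

Observed yield with endogenous decay: Y_obs = Y / (1 + k_d·θ_c) = 0.448 / (1 + 0.0619 × 4.53) = 0.448 / 1.280 = 0.3499 g VSS/g bCOD.
ΔS = 1550 − 13.9 = 1536 mg/L, so the substrate removal rate is 1730 × 1536/1000 = 2657 kg bCOD/d.
Biomass produced: P_X = Y_obs·Q·ΔS = 0.3499 × 2657 ≈ 929.8 kg VSS/d.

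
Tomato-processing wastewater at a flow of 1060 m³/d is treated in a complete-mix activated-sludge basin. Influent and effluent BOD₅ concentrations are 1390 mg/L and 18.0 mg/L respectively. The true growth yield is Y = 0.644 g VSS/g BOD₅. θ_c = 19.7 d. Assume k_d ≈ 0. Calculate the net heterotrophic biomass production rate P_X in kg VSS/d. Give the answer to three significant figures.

P_X ≈ 937 kg VSS/d

Since k_d ≈ 0, Y_obs = Y = 0.644 g VSS/g BOD₅.
Mass of BOD₅ removed per day: Q(S₀ − S) = 1060 × 1372 g/m³ = 1454 kg/d.
Biomass produced: P_X = Y_obs·Q·ΔS = 0.6440 × 1454 ≈ 936.6 kg VSS/d.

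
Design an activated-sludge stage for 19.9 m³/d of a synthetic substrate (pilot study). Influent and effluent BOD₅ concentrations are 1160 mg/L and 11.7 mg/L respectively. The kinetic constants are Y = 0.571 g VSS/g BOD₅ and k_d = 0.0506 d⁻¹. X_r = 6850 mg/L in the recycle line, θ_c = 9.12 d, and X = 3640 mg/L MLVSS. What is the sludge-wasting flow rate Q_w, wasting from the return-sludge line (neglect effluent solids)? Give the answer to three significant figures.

Rearranging the biomass balance for a CMAS with decay, V = Y·Q·ΔS·θ_c / [X·(1+k_d θ_c)] = 0.571 × 19.9 × (1160 − 11.7) × 9.12 / [3640 × (1 + 0.0506 × 9.12)] = 1.19×10^5 / 5320 = 22.37 m³.
θ_c = V·X/(Q_w·X_r) when wasting from the recycle, so Q_w = V·X/(θ_c·X_r) = 22.37 × 3640 / (9.12 × 6850) = 1.303 m³/d.

Q_w ≈ 1.30 m³/d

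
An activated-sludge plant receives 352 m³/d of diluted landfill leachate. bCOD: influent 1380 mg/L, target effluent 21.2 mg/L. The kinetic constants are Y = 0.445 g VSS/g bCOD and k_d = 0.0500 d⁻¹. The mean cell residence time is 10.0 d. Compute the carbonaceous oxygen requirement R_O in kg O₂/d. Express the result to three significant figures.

Y_obs = Y / (1 + k_d θ_c) = 0.445 / (1 + 0.0500 × 10.0) = 0.445 / 1.500 = 0.2967.
Mass of bCOD removed per day: Q(S₀ − S) = 352 × 1359 g/m³ = 478.3 kg/d.
Biomass synthesised: P_X = Y_obs × 478.3 = 141.9 kg VSS/d.
R_O = Q·(S₀ − S) − 1.42·P_X = 478.3 − 1.42 × 141.9 = 276.8 kg O₂/d.

R_O ≈ 277 kg O₂/d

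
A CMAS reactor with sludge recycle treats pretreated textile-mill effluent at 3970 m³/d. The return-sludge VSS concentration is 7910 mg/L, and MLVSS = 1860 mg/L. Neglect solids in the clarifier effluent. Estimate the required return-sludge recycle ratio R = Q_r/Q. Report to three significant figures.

R ≈ 0.307

Solids balance on the clarifier gives (1+R)X = R·X_r, so R = X/(X_r − X) = 1860 / (7910 − 1860) = 0.3074.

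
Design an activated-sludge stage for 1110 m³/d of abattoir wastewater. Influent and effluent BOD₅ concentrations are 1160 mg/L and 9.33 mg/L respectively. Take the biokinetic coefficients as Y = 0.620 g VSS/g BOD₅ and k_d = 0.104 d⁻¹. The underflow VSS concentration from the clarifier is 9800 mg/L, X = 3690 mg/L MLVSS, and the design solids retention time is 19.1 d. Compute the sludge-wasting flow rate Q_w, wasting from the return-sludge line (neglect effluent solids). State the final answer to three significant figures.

Q_w ≈ 27.1 m³/d

From the SRT design equation V = Y Q (S₀−S) θ_c / [X (1 + k_d θ_c)] = 0.620 × 1110 × (1160 − 9.33) × 19.1 / [3690 × (1 + 0.104 × 19.1)] = 1.51×10^7 / 11020 = 1373 m³.
θ_c = V·X/(Q_w·X_r) when wasting from the recycle, so Q_w = V·X/(θ_c·X_r) = 1373 × 3690 / (19.1 × 9800) = 27.06 m³/d.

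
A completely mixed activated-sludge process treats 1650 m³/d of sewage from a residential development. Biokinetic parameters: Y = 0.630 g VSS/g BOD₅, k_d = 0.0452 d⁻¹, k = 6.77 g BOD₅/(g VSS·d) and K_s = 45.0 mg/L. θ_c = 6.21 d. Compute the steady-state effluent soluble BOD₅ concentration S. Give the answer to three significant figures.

S ≈ 2.29 mg/L

Effluent substrate depends only on kinetics and SRT: S = K_s(1 + k_d θ_c) / [θ_c(Yk − k_d) − 1] = 45.0 × (1 + 0.0452 × 6.21) / [6.21 × (0.630 × 6.77 − 0.0452) − 1] = 57.63 / 25.21 = 2.286 mg/L.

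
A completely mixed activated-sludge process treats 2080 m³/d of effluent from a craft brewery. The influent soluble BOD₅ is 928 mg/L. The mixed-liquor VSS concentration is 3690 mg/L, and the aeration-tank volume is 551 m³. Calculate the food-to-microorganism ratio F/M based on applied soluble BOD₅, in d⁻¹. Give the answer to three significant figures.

F/M ≈ 0.949 d⁻¹

Food-to-microorganism ratio F/M = Q S₀ / (V X) = 2080 × 928 / (551.0 × 3690) = 0.9494 d⁻¹.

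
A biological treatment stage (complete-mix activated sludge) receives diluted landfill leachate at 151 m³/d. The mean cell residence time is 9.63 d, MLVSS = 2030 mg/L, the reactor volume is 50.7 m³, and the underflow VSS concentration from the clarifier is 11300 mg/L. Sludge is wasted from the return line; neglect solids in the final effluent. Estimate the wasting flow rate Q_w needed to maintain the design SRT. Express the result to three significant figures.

Q_w = (V·X)/(θ_c X_r) = 50.70 × 2030 / (9.63 × 11300) = 0.9458 m³/d.

Q_w ≈ 0.946 m³/d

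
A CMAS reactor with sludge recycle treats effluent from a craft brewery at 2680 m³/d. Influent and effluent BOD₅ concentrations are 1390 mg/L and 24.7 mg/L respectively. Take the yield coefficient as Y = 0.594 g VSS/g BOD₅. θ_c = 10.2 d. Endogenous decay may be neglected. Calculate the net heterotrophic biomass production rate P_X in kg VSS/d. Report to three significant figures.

No decay correction is needed, so Y_obs = Y = 0.594.
Substrate removed = Q·(S₀ − S) = 2680 m³/d × (1390 − 24.7) g/m³ = 3.66×10^6 g/d = 3659 kg/d.
Biomass produced: P_X = Y_obs·Q·ΔS = 0.5940 × 3659 ≈ 2173 kg VSS/d.

P_X ≈ 2170 kg VSS/d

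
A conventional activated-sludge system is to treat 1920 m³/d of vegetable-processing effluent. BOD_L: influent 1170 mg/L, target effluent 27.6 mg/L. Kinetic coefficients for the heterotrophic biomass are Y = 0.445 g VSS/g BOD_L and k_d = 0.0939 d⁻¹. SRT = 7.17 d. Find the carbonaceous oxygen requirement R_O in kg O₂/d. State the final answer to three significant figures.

Correct the yield for decay: Y_obs = Y/(1 + k_d θ_c) = 0.445 / (1 + 0.0939 × 7.17) = 0.445 / 1.673 = 0.2659.
Substrate removed = Q·(S₀ − S) = 1920 m³/d × (1170 − 27.6) g/m³ = 2.19×10^6 g/d = 2193 kg/d.
Biomass synthesised: P_X = Y_obs × 2193 = 583.3 kg VSS/d.
Carbonaceous O₂ demand = substrate oxidised − cell-mass equivalent = 2193 − 1.42 × 583.3 = 1365 kg O₂/d.

R_O ≈ 1370 kg O₂/d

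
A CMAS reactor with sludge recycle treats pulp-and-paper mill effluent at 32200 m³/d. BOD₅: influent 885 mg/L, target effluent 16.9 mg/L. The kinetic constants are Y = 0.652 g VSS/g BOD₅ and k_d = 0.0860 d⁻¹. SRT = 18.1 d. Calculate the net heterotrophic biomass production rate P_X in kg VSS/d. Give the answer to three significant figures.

Y_obs = Y / (1 + k_d θ_c) = 0.652 / (1 + 0.0860 × 18.1) = 0.652 / 2.557 = 0.2550.
Q·(S₀ − S) = 32200 × (885 − 16.9) × 10⁻³ = 27953 kg/d removed.
So the net sludge growth is P_X = 0.2550 × 27953 = 7129 kg VSS/d.

P_X ≈ 7130 kg VSS/d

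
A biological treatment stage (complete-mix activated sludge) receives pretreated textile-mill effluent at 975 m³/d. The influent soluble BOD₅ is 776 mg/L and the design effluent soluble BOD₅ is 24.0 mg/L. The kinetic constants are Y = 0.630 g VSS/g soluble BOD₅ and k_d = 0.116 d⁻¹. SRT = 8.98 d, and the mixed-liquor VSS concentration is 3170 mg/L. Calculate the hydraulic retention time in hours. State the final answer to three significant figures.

Rearranging the biomass balance for a CMAS with decay, V = Y·Q·ΔS·θ_c / [X·(1+k_d θ_c)] = 0.630 × 975 × (776 − 24.0) × 8.98 / [3170 × (1 + 0.116 × 8.98)] = 4.15×10^6 / 6472 = 640.9 m³.
Hydraulic retention time τ = V/Q = 640.9 / 975 = 0.6573 d = 15.78 h.

τ ≈ 15.8 h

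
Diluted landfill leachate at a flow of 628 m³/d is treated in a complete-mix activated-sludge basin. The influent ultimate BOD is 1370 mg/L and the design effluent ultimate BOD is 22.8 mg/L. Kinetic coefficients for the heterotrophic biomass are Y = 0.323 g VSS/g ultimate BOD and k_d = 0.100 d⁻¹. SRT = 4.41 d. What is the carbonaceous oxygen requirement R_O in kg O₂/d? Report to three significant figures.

The observed yield is Y_obs = Y/(1 + k_d·θ_c) = 0.323 / (1 + 0.100 × 4.41) = 0.323 / 1.441 = 0.2241 g VSS per g ultimate BOD removed.
Substrate removed = Q·(S₀ − S) = 628 m³/d × (1370 − 22.8) g/m³ = 8.46×10^5 g/d = 846.0 kg/d.
Biomass synthesised: P_X = Y_obs × 846.0 = 189.6 kg VSS/d.
R_O = Q·(S₀ − S) − 1.42·P_X = 846.0 − 1.42 × 189.6 = 576.8 kg O₂/d.

R_O ≈ 577 kg O₂/d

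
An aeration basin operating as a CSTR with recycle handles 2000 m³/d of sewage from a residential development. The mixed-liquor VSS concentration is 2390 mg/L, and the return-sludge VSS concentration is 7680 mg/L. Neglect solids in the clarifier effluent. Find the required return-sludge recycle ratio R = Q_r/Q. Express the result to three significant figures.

Solids balance on the clarifier gives (1+R)X = R·X_r, so R = X/(X_r − X) = 2390 / (7680 − 2390) = 0.4518.

R ≈ 0.452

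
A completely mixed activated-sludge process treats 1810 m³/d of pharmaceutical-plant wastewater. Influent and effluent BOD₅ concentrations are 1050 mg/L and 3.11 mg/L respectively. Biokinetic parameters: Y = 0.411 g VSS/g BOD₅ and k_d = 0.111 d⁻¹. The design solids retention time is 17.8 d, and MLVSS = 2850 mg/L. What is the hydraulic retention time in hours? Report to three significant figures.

τ ≈ 21.7 h

Rearranging the biomass balance for a CMAS with decay, V = Y·Q·ΔS·θ_c / [X·(1+k_d θ_c)] = 0.411 × 1810 × (1050 − 3.11) × 17.8 / [2850 × (1 + 0.111 × 17.8)] = 1.39×10^7 / 8481 = 1635 m³.
τ = V/Q = 1635/1810 = 0.9031 d, or 21.67 h.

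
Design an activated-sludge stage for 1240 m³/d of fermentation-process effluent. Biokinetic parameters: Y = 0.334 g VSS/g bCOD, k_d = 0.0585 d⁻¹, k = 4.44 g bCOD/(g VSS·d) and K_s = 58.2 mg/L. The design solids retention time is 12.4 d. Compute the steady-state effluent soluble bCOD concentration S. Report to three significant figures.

For a completely mixed reactor with recycle the Lawrence–McCarty relation gives S = K_s·(1 + k_d·θ_c) / [θ_c·(Y·k − k_d) − 1] = 58.2 × (1 + 0.0585 × 12.4) / [12.4 × (0.334 × 4.44 − 0.0585) − 1] = 100.4 / 16.66 = 6.026 mg/L.

S ≈ 6.03 mg/L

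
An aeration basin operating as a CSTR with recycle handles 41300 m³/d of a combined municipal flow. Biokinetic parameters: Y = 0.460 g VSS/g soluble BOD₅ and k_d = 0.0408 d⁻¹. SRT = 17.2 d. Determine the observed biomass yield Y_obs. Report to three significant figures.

Y_obs ≈ 0.270 g VSS/g soluble BOD₅

Correct the yield for decay: Y_obs = Y/(1 + k_d θ_c) = 0.460 / (1 + 0.0408 × 17.2) = 0.460 / 1.702 = 0.2703.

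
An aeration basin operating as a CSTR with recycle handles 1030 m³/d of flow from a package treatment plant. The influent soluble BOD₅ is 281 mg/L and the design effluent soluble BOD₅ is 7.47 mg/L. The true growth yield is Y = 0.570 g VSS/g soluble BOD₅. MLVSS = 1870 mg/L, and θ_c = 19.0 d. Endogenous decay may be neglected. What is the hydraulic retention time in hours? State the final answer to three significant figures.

τ ≈ 38.0 h

With k_d = 0 the design equation reduces to V = Y Q (S₀−S) θ_c / X = 0.570 × 1030 × (281 − 7.47) × 19.0 / 1870 = 1632 m³.
Hydraulic retention time τ = V/Q = 1632 / 1030 = 1.584 d = 38.02 h.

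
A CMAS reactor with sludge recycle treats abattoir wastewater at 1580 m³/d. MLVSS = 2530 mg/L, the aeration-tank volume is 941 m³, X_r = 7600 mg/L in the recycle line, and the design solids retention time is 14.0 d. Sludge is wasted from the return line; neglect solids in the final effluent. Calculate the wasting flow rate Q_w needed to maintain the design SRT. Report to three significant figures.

Q_w ≈ 22.4 m³/d

Wasting from the return line (neglecting effluent solids): Q_w = V·X / (θ_c·X_r) = 941.0 × 2530 / (14.0 × 7600) = 22.38 m³/d.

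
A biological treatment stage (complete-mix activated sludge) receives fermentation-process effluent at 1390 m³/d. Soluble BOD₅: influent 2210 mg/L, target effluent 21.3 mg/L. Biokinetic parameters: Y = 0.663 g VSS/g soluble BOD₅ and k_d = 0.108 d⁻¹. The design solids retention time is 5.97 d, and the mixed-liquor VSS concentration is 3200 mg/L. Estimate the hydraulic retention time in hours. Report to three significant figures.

From the SRT design equation V = Y Q (S₀−S) θ_c / [X (1 + k_d θ_c)] = 0.663 × 1390 × (2210 − 21.3) × 5.97 / [3200 × (1 + 0.108 × 5.97)] = 1.2×10^7 / 5263 = 2288 m³.
HRT = V/Q = 2288 m³ / 1390 m³·d⁻¹ = 1.646 d × 24 = 39.50 h.

τ ≈ 39.5 h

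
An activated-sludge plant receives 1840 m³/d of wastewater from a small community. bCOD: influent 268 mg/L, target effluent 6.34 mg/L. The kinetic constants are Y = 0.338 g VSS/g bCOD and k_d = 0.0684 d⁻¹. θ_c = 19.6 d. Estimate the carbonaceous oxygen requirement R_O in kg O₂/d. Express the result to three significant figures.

Correct the yield for decay: Y_obs = Y/(1 + k_d θ_c) = 0.338 / (1 + 0.0684 × 19.6) = 0.338 / 2.341 = 0.1444.
Substrate removed = Q·(S₀ − S) = 1840 m³/d × (268 − 6.34) g/m³ = 4.81×10^5 g/d = 481.5 kg/d.
P_X = Y_obs·Q·(S₀ − S) = 0.1444 × 481.5 = 69.52 kg VSS/d.
R_O = Q·(S₀ − S) − 1.42·P_X = 481.5 − 1.42 × 69.52 = 382.7 kg O₂/d.

R_O ≈ 383 kg O₂/d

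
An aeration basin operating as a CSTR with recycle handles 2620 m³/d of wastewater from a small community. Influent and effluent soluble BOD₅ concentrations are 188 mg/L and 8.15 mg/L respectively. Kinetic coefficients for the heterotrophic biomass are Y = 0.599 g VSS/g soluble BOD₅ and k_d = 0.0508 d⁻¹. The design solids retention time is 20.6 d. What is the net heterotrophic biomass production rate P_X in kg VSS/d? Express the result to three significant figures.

Y_obs = Y / (1 + k_d θ_c) = 0.599 / (1 + 0.0508 × 20.6) = 0.599 / 2.046 = 0.2927.
Q·(S₀ − S) = 2620 × (188 − 8.15) × 10⁻³ = 471.2 kg/d removed.
Net biomass production P_X = Y_obs × Q·(S₀ − S) = 0.2927 × 471.2 = 137.9 kg VSS/d.

P_X ≈ 138 kg VSS/d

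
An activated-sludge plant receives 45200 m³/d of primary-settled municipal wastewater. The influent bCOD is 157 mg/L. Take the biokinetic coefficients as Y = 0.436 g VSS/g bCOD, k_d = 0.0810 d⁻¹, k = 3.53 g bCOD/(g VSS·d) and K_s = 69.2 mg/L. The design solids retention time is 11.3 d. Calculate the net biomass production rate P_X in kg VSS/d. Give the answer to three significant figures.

Effluent substrate depends only on kinetics and SRT: S = K_s(1 + k_d θ_c) / [θ_c(Yk − k_d) − 1] = 69.2 × (1 + 0.0810 × 11.3) / [11.3 × (0.436 × 3.53 − 0.0810) − 1] = 132.5 / 15.48 = 8.564 mg/L.
Y_obs = Y / (1 + k_d θ_c) = 0.436 / (1 + 0.0810 × 11.3) = 0.436 / 1.915 = 0.2276.
Q·(S₀ − S) = 45200 × (157 − 8.56) × 10⁻³ = 6709 kg/d removed.
So the net sludge growth is P_X = 0.2276 × 6709 = 1527 kg VSS/d.

P_X ≈ 1530 kg VSS/d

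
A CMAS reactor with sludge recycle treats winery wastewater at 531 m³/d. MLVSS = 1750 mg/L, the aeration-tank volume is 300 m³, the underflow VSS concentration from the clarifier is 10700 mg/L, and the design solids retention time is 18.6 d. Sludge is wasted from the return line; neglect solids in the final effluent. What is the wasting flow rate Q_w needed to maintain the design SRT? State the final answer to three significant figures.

Q_w = (V·X)/(θ_c X_r) = 300.0 × 1750 / (18.6 × 10700) = 2.638 m³/d.

Q_w ≈ 2.64 m³/d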